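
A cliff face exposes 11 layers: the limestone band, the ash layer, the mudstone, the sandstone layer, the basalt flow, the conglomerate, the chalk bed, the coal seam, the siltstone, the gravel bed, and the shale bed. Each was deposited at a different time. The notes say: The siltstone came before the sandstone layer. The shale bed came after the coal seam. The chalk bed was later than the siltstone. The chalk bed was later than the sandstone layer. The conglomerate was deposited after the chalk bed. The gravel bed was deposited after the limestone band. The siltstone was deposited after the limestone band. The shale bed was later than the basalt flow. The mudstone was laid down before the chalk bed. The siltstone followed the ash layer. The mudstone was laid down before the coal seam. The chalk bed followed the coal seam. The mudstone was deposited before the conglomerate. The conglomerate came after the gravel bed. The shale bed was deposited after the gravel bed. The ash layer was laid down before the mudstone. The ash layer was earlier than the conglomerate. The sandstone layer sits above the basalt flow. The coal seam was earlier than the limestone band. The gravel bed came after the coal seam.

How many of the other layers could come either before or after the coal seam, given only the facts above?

Forced before the coal seam: the ash layer and the mudstone; forced after the coal seam: the chalk bed, the conglomerate, the gravel bed, the limestone band, the sandstone layer, the shale bed, and the siltstone.
That leaves the basalt flow with no forced order relative to the coal seam — 1.

1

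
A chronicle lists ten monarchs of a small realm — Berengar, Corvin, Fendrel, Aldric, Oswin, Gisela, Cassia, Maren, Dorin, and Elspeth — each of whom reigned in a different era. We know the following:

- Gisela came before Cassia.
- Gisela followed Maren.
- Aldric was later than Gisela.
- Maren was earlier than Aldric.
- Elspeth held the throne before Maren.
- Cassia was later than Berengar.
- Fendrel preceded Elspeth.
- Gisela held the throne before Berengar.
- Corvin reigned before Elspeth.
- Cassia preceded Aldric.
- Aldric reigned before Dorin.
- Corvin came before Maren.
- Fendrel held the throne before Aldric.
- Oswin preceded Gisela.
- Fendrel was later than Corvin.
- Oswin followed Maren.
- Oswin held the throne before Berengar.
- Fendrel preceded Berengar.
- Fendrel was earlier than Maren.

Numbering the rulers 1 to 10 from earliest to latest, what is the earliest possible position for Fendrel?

2

Corvin must come before Fendrel — 1 forced predecessor.
Nothing else is forced ahead of Fendrel, so their earliest slot is position 1 + 1 = 2.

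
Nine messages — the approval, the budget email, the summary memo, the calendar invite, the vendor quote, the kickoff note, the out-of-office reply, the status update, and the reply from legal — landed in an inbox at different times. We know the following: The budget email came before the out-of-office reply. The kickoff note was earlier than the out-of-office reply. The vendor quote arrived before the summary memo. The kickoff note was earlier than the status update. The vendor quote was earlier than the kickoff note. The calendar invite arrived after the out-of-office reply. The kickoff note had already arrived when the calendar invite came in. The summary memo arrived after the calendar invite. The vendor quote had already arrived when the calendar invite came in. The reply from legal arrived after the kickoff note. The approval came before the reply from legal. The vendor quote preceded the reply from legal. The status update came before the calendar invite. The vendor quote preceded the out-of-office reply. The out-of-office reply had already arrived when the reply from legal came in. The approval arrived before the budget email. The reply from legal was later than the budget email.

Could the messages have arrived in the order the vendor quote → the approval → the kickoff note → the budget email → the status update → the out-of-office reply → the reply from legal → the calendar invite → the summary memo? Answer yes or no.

Check each stated constraint against the proposed order — e.g. the vendor quote is ahead of the calendar invite; the vendor quote is ahead of the summary memo. Every pair is in the required order; nothing is violated.

yes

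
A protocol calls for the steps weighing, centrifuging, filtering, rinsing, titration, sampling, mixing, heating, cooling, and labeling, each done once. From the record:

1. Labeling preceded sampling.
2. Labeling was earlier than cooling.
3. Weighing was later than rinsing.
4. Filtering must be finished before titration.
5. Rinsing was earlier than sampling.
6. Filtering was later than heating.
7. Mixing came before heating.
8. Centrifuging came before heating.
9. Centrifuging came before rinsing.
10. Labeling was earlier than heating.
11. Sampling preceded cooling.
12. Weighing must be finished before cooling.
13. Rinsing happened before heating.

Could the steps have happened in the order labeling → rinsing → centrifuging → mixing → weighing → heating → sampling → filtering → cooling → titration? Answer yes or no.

The constraints require centrifuging before rinsing, but in the proposed sequence rinsing appears ahead of centrifuging. That one violation is enough.

no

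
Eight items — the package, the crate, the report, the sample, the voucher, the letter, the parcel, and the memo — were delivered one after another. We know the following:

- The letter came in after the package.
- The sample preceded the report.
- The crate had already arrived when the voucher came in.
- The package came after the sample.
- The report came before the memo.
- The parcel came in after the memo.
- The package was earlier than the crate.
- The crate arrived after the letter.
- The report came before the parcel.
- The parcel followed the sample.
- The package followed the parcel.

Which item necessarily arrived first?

The sample has a chain of constraints placing it before every other item, so the sample must be first.

the sample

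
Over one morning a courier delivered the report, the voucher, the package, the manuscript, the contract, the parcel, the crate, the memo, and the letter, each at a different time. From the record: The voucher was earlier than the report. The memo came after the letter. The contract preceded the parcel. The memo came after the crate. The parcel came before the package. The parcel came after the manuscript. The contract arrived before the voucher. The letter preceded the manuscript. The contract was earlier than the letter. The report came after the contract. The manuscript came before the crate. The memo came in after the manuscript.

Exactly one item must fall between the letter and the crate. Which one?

Tracing the constraints gives the letter → the manuscript → the crate, so the manuscript sits after the letter and before the crate.
No other item is forced both after the letter and before the crate.

the manuscript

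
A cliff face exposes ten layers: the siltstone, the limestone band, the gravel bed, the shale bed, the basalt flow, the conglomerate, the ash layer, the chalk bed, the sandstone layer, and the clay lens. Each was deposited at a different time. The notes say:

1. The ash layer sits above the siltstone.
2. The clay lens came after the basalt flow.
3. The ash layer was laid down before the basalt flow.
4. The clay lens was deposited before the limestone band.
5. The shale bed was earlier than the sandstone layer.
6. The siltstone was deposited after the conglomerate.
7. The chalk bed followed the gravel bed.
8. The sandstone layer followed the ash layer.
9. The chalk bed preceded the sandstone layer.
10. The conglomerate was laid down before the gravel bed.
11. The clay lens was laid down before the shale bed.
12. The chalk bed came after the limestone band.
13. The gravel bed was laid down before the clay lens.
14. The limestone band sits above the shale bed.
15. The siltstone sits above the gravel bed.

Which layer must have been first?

The conglomerate has a chain of constraints placing it before every other layer, so the conglomerate must be first.

the conglomerate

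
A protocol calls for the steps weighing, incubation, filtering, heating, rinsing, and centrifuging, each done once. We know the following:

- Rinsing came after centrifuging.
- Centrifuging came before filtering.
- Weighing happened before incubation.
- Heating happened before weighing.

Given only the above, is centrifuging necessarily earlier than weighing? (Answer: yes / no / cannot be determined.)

No chain of stated constraints runs from centrifuging to weighing, and none runs from weighing to centrifuging either.
So the relative order of centrifuging and weighing is not fixed by the given facts.

cannot be determined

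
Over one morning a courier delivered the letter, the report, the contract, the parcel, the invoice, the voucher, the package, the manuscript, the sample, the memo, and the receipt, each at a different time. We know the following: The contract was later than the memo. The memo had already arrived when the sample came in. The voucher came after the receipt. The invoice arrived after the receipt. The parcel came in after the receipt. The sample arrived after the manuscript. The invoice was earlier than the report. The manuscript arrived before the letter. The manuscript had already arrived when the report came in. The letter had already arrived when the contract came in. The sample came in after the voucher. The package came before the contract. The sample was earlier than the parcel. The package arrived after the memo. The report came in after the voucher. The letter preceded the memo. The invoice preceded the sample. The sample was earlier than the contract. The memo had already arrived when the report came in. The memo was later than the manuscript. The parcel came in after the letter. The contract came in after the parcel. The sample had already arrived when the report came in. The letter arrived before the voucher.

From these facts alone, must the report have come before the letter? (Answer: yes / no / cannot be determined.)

no

Tracing the constraints gives the letter → the memo → the report, so the letter must come before the report.
That means the report cannot be before the letter.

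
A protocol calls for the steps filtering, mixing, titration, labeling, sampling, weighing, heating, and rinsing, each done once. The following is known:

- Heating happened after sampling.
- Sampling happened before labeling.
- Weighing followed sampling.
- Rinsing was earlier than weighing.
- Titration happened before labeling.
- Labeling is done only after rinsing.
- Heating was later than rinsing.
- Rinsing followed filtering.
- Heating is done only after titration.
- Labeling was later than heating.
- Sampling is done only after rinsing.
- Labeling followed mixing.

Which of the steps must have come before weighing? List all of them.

filtering, rinsing, sampling

Directly stated before weighing: rinsing and sampling.
Filtering reaches weighing via filtering → rinsing → weighing.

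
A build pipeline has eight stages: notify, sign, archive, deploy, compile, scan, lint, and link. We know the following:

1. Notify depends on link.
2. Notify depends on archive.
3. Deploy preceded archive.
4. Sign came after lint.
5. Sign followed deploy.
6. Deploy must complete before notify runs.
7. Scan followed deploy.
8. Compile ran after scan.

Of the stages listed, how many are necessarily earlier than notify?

Directly stated before notify: archive, deploy, and link.
No chain forces sign (or any of the others) ahead of notify.
That's archive, deploy, and link — 3 in all.

3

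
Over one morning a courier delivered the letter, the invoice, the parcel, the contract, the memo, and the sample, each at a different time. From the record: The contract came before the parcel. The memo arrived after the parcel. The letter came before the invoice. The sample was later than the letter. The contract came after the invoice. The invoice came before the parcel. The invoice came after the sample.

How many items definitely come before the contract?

Directly stated before the contract: the invoice.
The letter reaches the contract via the letter → the invoice → the contract.
The sample reaches the contract via the sample → the invoice → the contract.
That's the invoice, the letter, and the sample — 3 in all.

3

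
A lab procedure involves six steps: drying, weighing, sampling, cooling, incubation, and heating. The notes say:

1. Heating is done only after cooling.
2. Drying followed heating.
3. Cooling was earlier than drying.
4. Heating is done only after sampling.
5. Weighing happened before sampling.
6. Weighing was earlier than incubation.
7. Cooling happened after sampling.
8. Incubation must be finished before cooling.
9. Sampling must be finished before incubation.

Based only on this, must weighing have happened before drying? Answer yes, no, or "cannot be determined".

yes

Chain the constraints: weighing → incubation → cooling → drying. Each link is directly stated, so weighing comes before drying.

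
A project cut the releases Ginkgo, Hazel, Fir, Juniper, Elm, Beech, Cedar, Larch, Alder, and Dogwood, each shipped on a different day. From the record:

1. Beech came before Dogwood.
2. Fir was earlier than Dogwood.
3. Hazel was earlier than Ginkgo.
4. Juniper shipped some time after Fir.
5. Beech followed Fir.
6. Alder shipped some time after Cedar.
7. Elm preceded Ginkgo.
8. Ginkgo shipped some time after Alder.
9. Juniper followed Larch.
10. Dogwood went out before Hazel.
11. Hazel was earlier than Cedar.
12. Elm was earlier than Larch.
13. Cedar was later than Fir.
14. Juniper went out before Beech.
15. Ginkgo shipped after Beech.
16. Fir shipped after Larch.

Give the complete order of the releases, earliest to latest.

The constraints fix every adjacent pair, so only one ordering works:
Elm → Larch → Fir → Juniper → Beech → Dogwood → Hazel → Cedar → Alder → Ginkgo.

Elm, Larch, Fir, Juniper, Beech, Dogwood, Hazel, Cedar, Alder, Ginkgo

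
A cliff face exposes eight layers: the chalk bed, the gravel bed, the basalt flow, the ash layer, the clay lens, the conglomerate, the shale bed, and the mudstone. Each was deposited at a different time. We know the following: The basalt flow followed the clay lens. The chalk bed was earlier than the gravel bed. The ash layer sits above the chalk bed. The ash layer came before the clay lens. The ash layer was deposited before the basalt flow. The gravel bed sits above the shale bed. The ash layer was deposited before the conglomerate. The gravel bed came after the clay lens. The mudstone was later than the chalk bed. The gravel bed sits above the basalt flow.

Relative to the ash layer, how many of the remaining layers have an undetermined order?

2

Forced before the ash layer: the chalk bed; forced after the ash layer: the basalt flow, the clay lens, the conglomerate, and the gravel bed.
That leaves the mudstone and the shale bed with no forced order relative to the ash layer — 2.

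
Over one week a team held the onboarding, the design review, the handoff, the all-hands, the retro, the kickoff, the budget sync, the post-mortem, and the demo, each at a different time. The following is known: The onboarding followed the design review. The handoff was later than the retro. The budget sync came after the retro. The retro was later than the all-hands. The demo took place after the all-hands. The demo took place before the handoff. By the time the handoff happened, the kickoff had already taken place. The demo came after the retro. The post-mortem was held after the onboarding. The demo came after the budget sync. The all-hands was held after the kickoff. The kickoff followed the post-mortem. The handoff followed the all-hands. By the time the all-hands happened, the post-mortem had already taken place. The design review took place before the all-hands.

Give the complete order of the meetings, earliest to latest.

the design review, the onboarding, the post-mortem, the kickoff, the all-hands, the retro, the budget sync, the demo, the handoff

The constraints fix every adjacent pair, so only one ordering works:
the design review → the onboarding → the post-mortem → the kickoff → the all-hands → the retro → the budget sync → the demo → the handoff.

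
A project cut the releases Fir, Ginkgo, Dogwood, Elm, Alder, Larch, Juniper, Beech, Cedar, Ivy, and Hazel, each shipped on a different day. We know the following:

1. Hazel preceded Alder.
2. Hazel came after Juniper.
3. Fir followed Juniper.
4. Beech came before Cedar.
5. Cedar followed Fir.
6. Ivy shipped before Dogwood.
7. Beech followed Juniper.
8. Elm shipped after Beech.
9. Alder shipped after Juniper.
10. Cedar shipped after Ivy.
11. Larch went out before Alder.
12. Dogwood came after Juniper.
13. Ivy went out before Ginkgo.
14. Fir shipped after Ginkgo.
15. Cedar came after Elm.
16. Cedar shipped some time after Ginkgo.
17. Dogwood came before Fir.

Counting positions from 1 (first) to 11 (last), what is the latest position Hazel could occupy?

10

Hazel must come before Alder — 1 release forced after it.
Everything else can be placed before Hazel in some valid order, so Hazel can sit as late as position 11 − 1 = 10.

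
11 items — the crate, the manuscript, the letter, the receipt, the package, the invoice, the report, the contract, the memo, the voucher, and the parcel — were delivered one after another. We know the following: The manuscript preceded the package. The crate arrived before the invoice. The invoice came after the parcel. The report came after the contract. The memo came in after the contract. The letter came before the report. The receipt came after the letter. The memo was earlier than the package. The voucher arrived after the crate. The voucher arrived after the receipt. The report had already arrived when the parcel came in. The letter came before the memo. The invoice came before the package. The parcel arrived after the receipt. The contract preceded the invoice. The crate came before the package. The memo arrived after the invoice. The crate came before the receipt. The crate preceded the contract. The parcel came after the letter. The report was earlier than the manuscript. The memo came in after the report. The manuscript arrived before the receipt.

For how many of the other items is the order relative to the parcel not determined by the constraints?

Forced before the parcel: the contract, the crate, the letter, the manuscript, the receipt, and the report; forced after the parcel: the invoice, the memo, and the package.
That leaves the voucher with no forced order relative to the parcel — 1.

1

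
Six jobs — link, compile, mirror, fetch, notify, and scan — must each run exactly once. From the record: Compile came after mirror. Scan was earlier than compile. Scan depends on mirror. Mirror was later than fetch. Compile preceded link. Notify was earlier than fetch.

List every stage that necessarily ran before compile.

fetch, mirror, notify, scan

Directly stated before compile: mirror and scan.
Fetch reaches compile via fetch → mirror → compile.
Notify reaches compile via notify → fetch → mirror → compile.
No chain forces link ahead of compile.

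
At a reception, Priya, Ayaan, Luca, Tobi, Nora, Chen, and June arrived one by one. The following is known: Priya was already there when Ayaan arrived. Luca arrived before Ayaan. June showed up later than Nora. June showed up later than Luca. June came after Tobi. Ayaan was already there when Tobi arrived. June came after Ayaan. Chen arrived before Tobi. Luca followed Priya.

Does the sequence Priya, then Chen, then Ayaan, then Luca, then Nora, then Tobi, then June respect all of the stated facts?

The constraints require Luca before Ayaan, but in the proposed sequence Ayaan appears ahead of Luca. That one violation is enough.

no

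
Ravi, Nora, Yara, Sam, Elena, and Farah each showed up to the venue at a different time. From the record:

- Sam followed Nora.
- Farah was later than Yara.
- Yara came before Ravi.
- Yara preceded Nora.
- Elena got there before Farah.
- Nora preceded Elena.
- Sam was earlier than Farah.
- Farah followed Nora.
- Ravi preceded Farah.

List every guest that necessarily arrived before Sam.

Nora, Yara

Directly stated before Sam: Nora.
Yara reaches Sam via Yara → Nora → Sam.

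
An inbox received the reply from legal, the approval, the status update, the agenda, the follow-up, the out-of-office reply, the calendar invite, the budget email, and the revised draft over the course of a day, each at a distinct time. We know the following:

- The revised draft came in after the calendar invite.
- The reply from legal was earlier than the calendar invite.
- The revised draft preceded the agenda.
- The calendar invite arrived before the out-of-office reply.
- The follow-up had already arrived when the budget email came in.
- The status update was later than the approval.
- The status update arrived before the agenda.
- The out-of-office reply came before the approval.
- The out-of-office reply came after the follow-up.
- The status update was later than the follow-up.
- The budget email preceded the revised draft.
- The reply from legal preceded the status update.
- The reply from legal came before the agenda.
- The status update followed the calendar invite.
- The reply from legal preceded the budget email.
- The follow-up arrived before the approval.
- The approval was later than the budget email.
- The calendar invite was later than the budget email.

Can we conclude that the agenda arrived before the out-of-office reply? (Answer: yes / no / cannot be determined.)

no

Tracing the constraints gives the out-of-office reply → the approval → the status update → the agenda, so the out-of-office reply must come before the agenda.
That means the agenda cannot be before the out-of-office reply.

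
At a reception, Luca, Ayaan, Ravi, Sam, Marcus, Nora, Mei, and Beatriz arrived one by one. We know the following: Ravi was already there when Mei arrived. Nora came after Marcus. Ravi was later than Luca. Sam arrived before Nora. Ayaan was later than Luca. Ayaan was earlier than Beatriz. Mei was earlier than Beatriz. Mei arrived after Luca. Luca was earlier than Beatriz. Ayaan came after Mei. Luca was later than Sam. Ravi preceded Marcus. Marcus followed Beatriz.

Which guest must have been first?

Sam has a chain of constraints placing them before every other guest, so Sam must be first.

Sam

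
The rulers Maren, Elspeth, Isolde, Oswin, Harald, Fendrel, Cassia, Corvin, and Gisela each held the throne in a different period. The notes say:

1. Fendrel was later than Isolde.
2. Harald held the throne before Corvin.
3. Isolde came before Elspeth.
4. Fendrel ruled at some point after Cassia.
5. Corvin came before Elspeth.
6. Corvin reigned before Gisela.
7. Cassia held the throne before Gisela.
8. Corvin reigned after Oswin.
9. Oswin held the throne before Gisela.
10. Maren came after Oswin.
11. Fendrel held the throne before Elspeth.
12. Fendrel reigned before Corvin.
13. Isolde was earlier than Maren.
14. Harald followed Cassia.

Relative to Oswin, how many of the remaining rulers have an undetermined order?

Forced after Oswin: Corvin, Elspeth, Gisela, and Maren.
That leaves Cassia, Fendrel, Harald, and Isolde with no forced order relative to Oswin — 4.

4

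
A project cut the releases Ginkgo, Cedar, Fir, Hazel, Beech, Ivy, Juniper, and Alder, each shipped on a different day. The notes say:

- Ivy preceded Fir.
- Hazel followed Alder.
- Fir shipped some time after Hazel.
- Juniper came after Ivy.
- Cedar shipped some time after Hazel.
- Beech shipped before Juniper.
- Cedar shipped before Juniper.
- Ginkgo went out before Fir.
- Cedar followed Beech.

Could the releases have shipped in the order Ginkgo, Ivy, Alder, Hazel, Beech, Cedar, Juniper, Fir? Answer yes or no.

Check each stated constraint against the proposed order — e.g. Ivy is ahead of Fir; Ginkgo is ahead of Fir. Every pair is in the required order; nothing is violated.

yes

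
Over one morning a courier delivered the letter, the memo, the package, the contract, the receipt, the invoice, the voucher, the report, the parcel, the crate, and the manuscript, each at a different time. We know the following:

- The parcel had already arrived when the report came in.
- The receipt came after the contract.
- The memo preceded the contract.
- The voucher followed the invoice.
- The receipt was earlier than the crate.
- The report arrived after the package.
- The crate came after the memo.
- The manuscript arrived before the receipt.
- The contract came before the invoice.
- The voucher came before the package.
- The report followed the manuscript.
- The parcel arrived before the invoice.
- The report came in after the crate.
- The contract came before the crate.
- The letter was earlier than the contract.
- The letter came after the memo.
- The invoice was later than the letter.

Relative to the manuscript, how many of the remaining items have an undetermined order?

7

Forced after the manuscript: the crate, the receipt, and the report.
That leaves the contract, the invoice, the letter, the memo, the package, the parcel, and the voucher with no forced order relative to the manuscript — 7.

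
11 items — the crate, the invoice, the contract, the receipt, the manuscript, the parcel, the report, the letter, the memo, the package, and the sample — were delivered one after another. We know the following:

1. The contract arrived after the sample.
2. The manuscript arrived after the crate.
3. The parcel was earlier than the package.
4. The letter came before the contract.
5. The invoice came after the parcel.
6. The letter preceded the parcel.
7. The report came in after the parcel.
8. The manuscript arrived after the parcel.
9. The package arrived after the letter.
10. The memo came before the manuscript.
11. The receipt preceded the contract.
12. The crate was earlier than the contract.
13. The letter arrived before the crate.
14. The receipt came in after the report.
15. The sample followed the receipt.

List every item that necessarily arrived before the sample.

the letter, the parcel, the receipt, the report

Directly stated before the sample: the receipt.
The letter reaches the sample via the letter → the parcel → the report → the receipt → the sample.
The parcel reaches the sample via the parcel → the report → the receipt → the sample.
The report reaches the sample via the report → the receipt → the sample.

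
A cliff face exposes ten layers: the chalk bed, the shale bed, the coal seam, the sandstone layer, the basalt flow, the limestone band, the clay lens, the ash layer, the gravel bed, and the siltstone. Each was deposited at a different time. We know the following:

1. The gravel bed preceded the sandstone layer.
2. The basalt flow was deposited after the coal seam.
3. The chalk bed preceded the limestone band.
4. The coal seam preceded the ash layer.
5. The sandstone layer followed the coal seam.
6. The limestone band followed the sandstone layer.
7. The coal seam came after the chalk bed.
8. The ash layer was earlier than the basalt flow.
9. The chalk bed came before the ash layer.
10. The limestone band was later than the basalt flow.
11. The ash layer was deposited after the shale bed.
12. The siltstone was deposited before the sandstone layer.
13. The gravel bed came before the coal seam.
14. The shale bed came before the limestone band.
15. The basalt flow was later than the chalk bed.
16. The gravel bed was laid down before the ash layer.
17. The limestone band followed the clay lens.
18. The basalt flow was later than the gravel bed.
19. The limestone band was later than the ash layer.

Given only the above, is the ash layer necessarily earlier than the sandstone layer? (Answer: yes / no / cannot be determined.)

cannot be determined

No chain of stated constraints runs from the ash layer to the sandstone layer, and none runs from the sandstone layer to the ash layer either.
So the relative order of the ash layer and the sandstone layer is not fixed by the given facts.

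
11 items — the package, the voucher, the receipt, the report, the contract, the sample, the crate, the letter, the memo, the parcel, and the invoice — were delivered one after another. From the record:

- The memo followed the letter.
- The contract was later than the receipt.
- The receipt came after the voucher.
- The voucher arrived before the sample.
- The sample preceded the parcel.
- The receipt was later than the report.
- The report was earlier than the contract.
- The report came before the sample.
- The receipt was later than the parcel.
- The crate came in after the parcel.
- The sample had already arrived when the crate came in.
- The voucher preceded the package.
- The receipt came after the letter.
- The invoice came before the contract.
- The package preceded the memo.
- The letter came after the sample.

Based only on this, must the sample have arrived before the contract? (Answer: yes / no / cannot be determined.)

yes

Chain the constraints: the sample → the parcel → the receipt → the contract. Each link is directly stated, so the sample comes before the contract.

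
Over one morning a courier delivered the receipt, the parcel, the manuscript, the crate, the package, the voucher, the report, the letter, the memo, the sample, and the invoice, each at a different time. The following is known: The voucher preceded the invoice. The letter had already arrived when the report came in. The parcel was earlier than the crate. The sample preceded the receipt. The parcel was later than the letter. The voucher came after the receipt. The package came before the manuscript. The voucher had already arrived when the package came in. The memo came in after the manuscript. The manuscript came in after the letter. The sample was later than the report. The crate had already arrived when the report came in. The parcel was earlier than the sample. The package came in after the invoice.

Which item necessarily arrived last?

the memo

Every other item has a chain of constraints placing it before the memo, so the memo is last.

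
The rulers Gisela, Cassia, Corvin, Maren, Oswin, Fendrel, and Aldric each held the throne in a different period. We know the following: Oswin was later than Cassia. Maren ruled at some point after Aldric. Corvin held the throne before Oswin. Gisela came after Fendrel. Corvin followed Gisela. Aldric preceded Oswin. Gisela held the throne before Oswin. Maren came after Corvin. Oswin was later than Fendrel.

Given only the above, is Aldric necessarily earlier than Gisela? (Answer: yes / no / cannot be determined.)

No chain of stated constraints runs from Aldric to Gisela, and none runs from Gisela to Aldric either.
So the relative order of Aldric and Gisela is not fixed by the given facts.

cannot be determined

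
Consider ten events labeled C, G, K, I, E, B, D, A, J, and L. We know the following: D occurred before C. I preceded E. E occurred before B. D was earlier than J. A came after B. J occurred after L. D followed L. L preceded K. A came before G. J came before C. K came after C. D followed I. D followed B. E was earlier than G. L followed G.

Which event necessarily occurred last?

Every other event has a chain of constraints placing it before K, so K is last.

K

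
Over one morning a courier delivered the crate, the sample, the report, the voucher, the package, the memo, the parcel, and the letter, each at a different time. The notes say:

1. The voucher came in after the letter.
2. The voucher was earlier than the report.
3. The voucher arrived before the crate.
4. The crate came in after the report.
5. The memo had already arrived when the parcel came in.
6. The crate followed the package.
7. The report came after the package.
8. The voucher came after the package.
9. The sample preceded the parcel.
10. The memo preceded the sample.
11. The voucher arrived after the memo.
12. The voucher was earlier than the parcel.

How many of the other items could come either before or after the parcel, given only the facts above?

Forced before the parcel: the letter, the memo, the package, the sample, and the voucher.
That leaves the crate and the report with no forced order relative to the parcel — 2.

2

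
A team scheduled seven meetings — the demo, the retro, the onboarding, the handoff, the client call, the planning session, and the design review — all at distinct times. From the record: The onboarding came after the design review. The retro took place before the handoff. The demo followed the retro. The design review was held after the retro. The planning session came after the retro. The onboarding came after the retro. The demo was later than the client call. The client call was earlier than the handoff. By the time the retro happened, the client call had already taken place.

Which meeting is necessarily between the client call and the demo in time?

Tracing the constraints gives the client call → the retro → the demo, so the retro sits after the client call and before the demo.
No other meeting is forced both after the client call and before the demo.

the retro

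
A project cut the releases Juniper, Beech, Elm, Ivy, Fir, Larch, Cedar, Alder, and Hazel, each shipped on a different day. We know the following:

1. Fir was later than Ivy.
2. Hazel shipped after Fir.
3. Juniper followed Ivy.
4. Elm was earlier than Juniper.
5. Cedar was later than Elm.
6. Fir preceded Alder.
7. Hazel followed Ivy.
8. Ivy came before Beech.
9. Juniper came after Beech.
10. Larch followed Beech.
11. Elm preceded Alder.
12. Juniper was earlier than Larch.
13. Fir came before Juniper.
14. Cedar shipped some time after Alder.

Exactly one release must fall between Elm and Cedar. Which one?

Tracing the constraints gives Elm → Alder → Cedar, so Alder sits after Elm and before Cedar.
No other release is forced both after Elm and before Cedar.

Alder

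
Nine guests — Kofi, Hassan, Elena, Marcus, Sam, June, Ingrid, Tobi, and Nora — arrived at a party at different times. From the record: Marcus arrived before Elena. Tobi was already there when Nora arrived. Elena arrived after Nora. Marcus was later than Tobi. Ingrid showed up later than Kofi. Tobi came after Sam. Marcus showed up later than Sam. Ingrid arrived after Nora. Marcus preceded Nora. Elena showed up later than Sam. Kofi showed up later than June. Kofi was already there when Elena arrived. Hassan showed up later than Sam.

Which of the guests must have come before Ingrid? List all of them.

Directly stated before Ingrid: Kofi and Nora.
June reaches Ingrid via June → Kofi → Ingrid.
Marcus reaches Ingrid via Marcus → Nora → Ingrid.
Sam reaches Ingrid via Sam → Tobi → Nora → Ingrid.
Likewise Tobi reaches Ingrid by chaining the stated constraints.

June, Kofi, Marcus, Nora, Sam, Tobi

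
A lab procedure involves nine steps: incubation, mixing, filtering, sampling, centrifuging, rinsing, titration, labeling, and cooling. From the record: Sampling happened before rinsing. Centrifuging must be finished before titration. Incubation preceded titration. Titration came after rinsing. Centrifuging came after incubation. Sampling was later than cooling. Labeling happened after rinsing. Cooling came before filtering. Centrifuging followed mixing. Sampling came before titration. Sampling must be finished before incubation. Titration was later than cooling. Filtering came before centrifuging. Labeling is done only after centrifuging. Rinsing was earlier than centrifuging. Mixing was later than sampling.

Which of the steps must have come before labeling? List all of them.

centrifuging, cooling, filtering, incubation, mixing, rinsing, sampling

Directly stated before labeling: centrifuging and rinsing.
Cooling reaches labeling via cooling → sampling → rinsing → labeling.
Filtering reaches labeling via filtering → centrifuging → labeling.
Incubation reaches labeling via incubation → centrifuging → labeling.
Likewise mixing and sampling each reach labeling by chaining the stated constraints.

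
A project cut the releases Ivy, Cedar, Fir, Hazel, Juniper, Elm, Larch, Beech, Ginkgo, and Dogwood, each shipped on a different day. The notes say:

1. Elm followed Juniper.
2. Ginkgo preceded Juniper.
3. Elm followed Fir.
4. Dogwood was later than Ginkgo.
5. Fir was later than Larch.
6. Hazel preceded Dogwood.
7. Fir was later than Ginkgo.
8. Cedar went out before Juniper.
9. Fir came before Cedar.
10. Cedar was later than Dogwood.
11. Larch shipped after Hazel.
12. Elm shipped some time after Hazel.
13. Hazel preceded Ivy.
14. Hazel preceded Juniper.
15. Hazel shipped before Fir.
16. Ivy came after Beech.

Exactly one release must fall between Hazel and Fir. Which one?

Tracing the constraints gives Hazel → Larch → Fir, so Larch sits after Hazel and before Fir.
No other release is forced both after Hazel and before Fir.

Larch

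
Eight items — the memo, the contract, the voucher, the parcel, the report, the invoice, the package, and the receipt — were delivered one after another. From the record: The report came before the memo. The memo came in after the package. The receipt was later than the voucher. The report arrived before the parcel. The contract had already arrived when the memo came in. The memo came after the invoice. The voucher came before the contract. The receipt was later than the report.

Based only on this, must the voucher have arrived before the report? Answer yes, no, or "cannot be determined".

No chain of stated constraints runs from the voucher to the report, and none runs from the report to the voucher either.
So the relative order of the voucher and the report is not fixed by the given facts.

cannot be determined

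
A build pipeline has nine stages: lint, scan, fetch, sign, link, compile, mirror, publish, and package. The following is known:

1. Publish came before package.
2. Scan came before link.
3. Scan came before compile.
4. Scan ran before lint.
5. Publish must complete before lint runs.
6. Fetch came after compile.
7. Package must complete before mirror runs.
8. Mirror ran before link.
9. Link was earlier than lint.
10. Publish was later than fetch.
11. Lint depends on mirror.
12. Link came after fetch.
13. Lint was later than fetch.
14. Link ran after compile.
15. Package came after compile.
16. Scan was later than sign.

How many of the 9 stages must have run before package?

5

Directly stated before package: compile and publish.
Fetch reaches package via fetch → publish → package.
Scan reaches package via scan → compile → package.
Sign reaches package via sign → scan → compile → package.
That's compile, fetch, publish, scan, and sign — 5 in all.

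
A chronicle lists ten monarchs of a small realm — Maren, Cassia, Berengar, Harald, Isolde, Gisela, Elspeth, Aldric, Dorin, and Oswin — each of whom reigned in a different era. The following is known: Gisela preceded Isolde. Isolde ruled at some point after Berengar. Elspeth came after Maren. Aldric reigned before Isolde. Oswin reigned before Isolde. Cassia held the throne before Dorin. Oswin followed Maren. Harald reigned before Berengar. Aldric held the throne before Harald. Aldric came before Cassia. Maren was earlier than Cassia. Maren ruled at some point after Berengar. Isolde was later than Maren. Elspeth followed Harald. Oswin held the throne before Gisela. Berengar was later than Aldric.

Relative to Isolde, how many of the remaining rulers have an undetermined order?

Forced before Isolde: Aldric, Berengar, Gisela, Harald, Maren, and Oswin.
That leaves Cassia, Dorin, and Elspeth with no forced order relative to Isolde — 3.

3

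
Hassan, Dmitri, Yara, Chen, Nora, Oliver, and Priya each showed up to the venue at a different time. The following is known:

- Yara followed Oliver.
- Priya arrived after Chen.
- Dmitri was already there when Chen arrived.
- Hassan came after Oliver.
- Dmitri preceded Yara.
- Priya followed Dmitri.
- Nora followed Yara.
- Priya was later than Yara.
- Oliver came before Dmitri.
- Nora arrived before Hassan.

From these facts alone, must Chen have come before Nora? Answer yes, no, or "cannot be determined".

cannot be determined

No chain of stated constraints runs from Chen to Nora, and none runs from Nora to Chen either.
So the relative order of Chen and Nora is not fixed by the given facts.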